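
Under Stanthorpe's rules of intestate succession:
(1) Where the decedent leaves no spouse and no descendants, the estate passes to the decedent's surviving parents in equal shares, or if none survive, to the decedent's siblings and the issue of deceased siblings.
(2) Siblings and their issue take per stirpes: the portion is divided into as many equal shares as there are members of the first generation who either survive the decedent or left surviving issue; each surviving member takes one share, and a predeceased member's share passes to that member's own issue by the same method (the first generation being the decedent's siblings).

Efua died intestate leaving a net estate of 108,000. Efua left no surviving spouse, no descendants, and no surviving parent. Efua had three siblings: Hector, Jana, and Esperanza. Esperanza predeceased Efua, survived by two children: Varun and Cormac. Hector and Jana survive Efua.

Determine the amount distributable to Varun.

Varun receives 18,000.

The entire 108,000 passes to the siblings and their issue.
That amount (108,000) is divided into 3 shares of 36,000: Hector and Jana each take 36,000; Esperanza's 36,000 share passes to Esperanza's issue.
Esperanza's share (36,000) is divided into 2 shares of 18,000: Varun and Cormac each take 18,000.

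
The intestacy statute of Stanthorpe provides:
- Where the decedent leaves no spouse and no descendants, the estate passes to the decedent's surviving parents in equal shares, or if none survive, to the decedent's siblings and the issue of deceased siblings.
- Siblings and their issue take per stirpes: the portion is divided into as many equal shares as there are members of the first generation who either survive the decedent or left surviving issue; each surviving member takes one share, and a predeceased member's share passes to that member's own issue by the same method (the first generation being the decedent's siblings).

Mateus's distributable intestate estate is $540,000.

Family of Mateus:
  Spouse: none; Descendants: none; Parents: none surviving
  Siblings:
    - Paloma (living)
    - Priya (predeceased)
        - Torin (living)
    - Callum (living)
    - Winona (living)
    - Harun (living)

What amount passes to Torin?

Torin receives $108,000.

The entire $540,000 passes to the siblings and their issue.
That amount ($540,000) is divided into 5 shares of $108,000: Paloma, Callum, Winona, and Harun each take $108,000; Priya's $108,000 share passes to Priya's issue.
Priya's share ($108,000) passes entirely to Torin.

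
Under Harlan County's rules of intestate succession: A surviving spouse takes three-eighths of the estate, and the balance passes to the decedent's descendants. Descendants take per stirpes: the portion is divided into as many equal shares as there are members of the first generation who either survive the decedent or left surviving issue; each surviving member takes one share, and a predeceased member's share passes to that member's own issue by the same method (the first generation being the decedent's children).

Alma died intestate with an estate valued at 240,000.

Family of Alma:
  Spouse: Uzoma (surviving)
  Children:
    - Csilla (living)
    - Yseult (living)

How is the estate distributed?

Uzoma: 90,000; Csilla: 75,000; Yseult: 75,000

Uzoma takes three-eighths of 240,000 = 90,000. The remaining 150,000 passes to the descendants.
The descendants' portion (150,000) is divided into 2 shares of 75,000: Csilla and Yseult each take 75,000.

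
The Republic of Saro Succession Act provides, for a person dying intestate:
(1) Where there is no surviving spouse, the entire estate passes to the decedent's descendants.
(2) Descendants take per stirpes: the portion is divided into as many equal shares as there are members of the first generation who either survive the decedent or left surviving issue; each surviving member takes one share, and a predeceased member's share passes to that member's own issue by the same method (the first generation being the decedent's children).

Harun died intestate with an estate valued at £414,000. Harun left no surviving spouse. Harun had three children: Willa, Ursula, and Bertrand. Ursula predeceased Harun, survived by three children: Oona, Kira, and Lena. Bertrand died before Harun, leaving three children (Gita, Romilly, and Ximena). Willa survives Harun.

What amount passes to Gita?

The entire £414,000 passes to the descendants.
That amount (£414,000) is divided into 3 shares of £138,000: Willa takes £138,000; Ursula's £138,000 share passes to Ursula's issue; Bertrand's £138,000 share passes to Bertrand's issue.
Ursula's share (£138,000) is divided into 3 shares of £46,000: Oona, Kira, and Lena each take £46,000.
Bertrand's share (£138,000) is divided into 3 shares of £46,000: Gita, Romilly, and Ximena each take £46,000.

Gita receives £46,000.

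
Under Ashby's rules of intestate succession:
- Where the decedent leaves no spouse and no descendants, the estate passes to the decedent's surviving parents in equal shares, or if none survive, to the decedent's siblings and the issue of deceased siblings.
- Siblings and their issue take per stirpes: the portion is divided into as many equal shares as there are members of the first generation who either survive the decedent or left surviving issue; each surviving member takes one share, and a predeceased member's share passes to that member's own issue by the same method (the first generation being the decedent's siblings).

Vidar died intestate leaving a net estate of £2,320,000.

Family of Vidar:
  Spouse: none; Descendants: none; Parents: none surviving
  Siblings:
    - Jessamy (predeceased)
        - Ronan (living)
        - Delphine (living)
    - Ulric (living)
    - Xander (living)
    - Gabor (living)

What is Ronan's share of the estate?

The entire £2,320,000 passes to the siblings and their issue.
That amount (£2,320,000) is divided into 4 shares of £580,000: Ulric, Xander, and Gabor each take £580,000; Jessamy's £580,000 share passes to Jessamy's issue.
Jessamy's share (£580,000) is divided into 2 shares of £290,000: Ronan and Delphine each take £290,000.

Ronan receives £290,000.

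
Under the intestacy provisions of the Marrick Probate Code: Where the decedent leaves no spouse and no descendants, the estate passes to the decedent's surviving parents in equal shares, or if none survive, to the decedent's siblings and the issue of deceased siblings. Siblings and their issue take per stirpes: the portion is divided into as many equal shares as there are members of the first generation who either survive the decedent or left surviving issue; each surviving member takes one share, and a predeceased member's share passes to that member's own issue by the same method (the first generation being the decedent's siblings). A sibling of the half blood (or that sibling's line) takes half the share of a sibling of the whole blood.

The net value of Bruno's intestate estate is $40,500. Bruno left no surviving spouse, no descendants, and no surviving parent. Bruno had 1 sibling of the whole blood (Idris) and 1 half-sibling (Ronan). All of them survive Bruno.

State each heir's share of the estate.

Ronan: $13,500; Idris: $27,000

The entire $40,500 passes to the siblings and their issue.
Counting each half-blood sibling's line as half a unit, there are 3/2 units in $40,500, so one unit is $27,000. Whole-blood lines (Idris) take $27,000 each; half-blood lines (Ronan) take $13,500 each.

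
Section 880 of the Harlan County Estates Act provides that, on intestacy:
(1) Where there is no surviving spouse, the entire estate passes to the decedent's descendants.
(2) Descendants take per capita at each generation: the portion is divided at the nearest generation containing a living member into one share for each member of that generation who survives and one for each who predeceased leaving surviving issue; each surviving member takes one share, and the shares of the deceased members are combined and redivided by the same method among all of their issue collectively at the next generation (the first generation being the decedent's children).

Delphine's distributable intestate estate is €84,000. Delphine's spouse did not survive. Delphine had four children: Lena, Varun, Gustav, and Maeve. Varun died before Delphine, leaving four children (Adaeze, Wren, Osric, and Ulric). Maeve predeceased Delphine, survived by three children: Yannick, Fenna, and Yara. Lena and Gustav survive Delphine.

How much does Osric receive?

The entire €84,000 passes to the descendants.
That amount (€84,000) is divided at the children's generation into 4 shares of €21,000. Lena and Gustav each take €21,000. The 2 shares of the deceased (Varun and Maeve) are combined into a pool of €42,000.
That pool (€42,000) is divided at the grandchildren's generation equally among Adaeze, Wren, Osric, Ulric, Yannick, Fenna, and Yara: €6,000 each.

Osric receives €6,000.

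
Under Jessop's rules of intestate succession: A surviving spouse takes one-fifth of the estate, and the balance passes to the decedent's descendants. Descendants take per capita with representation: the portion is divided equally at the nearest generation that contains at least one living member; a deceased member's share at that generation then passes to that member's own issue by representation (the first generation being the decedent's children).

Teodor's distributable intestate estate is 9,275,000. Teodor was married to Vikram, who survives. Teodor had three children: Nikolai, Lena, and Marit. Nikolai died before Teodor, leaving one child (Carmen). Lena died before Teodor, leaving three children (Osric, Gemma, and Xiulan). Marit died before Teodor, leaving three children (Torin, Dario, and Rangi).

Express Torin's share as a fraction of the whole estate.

Vikram takes one-fifth of 9,275,000 = 1,855,000. The remaining 7,420,000 passes to the descendants.
No child survives, so the initial division is made at the grandchildren's generation.
The descendants' portion (7,420,000) is divided into 7 shares of 1,060,000: Carmen, Osric, Gemma, Xiulan, Torin, Dario, and Rangi each take 1,060,000.

Torin receives 4/35 of the estate.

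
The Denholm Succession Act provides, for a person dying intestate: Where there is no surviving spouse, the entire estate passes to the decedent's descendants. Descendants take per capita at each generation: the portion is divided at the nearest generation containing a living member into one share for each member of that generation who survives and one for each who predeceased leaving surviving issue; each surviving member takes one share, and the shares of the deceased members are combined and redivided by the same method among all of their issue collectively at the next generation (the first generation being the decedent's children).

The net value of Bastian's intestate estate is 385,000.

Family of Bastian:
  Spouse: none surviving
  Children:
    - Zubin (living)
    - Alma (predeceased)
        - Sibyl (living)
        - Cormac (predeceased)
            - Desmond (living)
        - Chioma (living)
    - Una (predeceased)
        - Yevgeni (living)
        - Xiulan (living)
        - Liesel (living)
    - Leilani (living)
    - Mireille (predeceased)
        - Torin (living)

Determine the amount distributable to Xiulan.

Xiulan receives 33,000.

The entire 385,000 passes to the descendants.
That amount (385,000) is divided at the children's generation into 5 shares of 77,000. Zubin and Leilani each take 77,000. The 3 shares of the deceased (Alma, Una, and Mireille) are combined into a pool of 231,000.
That pool (231,000) is divided at the grandchildren's generation into 7 shares of 33,000. Sibyl, Chioma, Yevgeni, Xiulan, Liesel, and Torin each take 33,000. The remaining share for the deceased Cormac (33,000) is carried to the next generation.
That pool (33,000) passes entirely to Desmond, the sole taker at the great-grandchildren's generation.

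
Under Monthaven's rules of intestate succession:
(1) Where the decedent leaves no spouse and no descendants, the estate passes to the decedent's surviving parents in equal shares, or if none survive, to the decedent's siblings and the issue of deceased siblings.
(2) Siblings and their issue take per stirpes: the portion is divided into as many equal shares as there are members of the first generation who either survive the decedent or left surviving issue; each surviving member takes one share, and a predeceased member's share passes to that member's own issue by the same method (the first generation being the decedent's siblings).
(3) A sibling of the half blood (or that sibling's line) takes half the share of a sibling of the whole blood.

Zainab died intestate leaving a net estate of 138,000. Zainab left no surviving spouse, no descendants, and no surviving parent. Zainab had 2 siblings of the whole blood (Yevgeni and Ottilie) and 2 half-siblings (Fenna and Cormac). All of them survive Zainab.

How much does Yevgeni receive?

The entire 138,000 passes to the siblings and their issue.
Counting each half-blood sibling's line as half a unit, there are 3 units in 138,000, so one unit is 46,000. Whole-blood lines (Yevgeni and Ottilie) take 46,000 each; half-blood lines (Fenna and Cormac) take 23,000 each.

Yevgeni receives 46,000.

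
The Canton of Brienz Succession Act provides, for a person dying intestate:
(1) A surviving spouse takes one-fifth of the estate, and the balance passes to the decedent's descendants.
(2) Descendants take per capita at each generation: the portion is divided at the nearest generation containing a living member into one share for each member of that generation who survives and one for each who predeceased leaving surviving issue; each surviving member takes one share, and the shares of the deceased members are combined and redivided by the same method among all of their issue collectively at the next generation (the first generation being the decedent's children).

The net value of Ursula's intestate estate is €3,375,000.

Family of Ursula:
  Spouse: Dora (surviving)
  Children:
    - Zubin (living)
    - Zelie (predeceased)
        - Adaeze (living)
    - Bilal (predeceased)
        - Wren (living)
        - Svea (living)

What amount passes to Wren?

Dora takes one-fifth of €3,375,000 = €675,000. The remaining €2,700,000 passes to the descendants.
The descendants' portion (€2,700,000) is divided at the children's generation into 3 shares of €900,000. Zubin takes €900,000. The 2 shares of the deceased (Zelie and Bilal) are combined into a pool of €1,800,000.
That pool (€1,800,000) is divided at the grandchildren's generation equally among Adaeze, Wren, and Svea: €600,000 each.

Wren receives €600,000.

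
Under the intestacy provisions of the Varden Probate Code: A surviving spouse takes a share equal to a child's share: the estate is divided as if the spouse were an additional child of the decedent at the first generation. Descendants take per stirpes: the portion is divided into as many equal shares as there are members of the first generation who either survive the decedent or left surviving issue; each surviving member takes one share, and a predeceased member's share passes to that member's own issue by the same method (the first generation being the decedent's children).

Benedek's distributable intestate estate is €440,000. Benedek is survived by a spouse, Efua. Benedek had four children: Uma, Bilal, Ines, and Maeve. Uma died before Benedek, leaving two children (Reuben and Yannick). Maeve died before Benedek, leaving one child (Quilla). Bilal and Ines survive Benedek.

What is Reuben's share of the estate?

Reuben receives €44,000.

The spouse counts as an additional share at the children's level, so there are 5 primary shares of €88,000. Efua takes one such share (€88,000).
The children's combined portion (€352,000) is divided into 4 shares of €88,000: Bilal and Ines each take €88,000; Uma's €88,000 share passes to Uma's issue; Maeve's €88,000 share passes to Maeve's issue.
Uma's share (€88,000) is divided into 2 shares of €44,000: Reuben and Yannick each take €44,000.
Maeve's share (€88,000) passes entirely to Quilla.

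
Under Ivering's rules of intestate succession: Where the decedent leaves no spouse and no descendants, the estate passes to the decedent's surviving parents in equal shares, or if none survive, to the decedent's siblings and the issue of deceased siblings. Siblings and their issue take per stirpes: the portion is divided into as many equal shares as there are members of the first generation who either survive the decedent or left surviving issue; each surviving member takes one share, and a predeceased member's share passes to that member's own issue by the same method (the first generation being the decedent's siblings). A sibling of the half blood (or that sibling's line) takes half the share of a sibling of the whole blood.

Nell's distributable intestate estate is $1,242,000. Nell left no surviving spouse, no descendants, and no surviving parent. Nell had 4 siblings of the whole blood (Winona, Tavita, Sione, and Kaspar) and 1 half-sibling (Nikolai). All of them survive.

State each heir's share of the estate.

The entire $1,242,000 passes to the siblings and their issue.
Counting each half-blood sibling's line as half a unit, there are 9/2 units in $1,242,000, so one unit is $276,000. Whole-blood lines (Winona, Tavita, Sione, and Kaspar) take $276,000 each; half-blood lines (Nikolai) take $138,000 each.

Winona: $276,000; Tavita: $276,000; Sione: $276,000; Kaspar: $276,000; Nikolai: $138,000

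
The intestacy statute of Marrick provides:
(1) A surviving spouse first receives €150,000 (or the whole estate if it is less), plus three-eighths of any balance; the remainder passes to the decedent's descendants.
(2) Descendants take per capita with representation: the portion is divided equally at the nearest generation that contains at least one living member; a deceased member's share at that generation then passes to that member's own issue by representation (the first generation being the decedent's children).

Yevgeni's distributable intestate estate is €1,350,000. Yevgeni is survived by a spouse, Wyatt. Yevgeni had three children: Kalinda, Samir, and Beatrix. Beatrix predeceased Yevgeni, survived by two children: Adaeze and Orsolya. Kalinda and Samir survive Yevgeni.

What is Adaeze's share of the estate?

Adaeze receives €125,000.

Wyatt first takes €150,000, leaving a balance of €1,200,000. Wyatt then takes three-eighths of the balance (€450,000), for a total of €600,000. The remaining €750,000 passes to the descendants.
The descendants' portion (€750,000) is divided into 3 shares of €250,000: Kalinda and Samir each take €250,000; Beatrix's €250,000 share passes to Beatrix's issue.
Beatrix's share (€250,000) is divided into 2 shares of €125,000: Adaeze and Orsolya each take €125,000.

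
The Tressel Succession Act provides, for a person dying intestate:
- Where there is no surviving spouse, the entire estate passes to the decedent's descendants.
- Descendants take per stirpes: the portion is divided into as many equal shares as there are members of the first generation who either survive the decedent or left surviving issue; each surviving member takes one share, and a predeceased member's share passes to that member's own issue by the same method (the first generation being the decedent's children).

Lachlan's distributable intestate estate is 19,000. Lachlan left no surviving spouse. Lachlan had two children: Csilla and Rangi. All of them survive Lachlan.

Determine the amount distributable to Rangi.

The entire 19,000 passes to the descendants.
That amount (19,000) is divided into 2 shares of 9,500: Csilla and Rangi each take 9,500.

Rangi receives 9,500.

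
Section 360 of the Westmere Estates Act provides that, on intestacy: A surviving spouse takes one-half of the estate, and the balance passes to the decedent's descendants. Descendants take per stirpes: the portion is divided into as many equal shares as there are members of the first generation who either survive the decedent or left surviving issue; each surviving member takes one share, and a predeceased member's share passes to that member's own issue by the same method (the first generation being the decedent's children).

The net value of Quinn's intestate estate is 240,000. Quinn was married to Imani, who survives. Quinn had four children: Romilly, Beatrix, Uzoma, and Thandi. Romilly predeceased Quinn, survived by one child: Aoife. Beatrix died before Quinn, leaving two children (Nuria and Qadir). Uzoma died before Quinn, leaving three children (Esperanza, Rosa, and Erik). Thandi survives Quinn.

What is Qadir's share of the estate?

Qadir receives 15,000.

Imani takes one-half of 240,000 = 120,000. The remaining 120,000 passes to the descendants.
The descendants' portion (120,000) is divided into 4 shares of 30,000: Thandi takes 30,000; Romilly's 30,000 share passes to Romilly's issue; Beatrix's 30,000 share passes to Beatrix's issue; Uzoma's 30,000 share passes to Uzoma's issue.
Romilly's share (30,000) passes entirely to Aoife.
Beatrix's share (30,000) is divided into 2 shares of 15,000: Nuria and Qadir each take 15,000.
Uzoma's share (30,000) is divided into 3 shares of 10,000: Esperanza, Rosa, and Erik each take 10,000.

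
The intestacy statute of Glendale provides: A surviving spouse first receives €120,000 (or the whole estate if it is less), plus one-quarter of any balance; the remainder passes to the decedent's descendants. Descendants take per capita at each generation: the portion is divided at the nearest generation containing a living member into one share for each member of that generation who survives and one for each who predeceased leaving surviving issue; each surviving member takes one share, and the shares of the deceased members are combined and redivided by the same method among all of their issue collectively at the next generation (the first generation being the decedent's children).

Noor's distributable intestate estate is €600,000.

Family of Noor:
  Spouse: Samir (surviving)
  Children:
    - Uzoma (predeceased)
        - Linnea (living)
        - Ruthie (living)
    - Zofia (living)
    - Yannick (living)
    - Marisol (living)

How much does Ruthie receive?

Ruthie receives €45,000.

Samir first takes €120,000, leaving a balance of €480,000. Samir then takes one-quarter of the balance (€120,000), for a total of €240,000. The remaining €360,000 passes to the descendants.
The descendants' portion (€360,000) is divided at the children's generation into 4 shares of €90,000. Zofia, Yannick, and Marisol each take €90,000. The remaining share for the deceased Uzoma (€90,000) is carried to the next generation.
That pool (€90,000) is divided at the grandchildren's generation equally among Linnea and Ruthie: €45,000 each.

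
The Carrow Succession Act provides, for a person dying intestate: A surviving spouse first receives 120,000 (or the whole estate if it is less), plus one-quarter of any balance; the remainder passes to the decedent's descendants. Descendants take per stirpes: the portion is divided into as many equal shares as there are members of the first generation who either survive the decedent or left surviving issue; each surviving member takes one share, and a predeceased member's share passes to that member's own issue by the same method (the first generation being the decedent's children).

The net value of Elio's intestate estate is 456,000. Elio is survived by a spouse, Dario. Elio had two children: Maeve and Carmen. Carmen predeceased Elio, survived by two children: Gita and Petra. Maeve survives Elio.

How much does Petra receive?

Petra receives 63,000.

Dario first takes 120,000, leaving a balance of 336,000. Dario then takes one-quarter of the balance (84,000), for a total of 204,000. The remaining 252,000 passes to the descendants.
The descendants' portion (252,000) is divided into 2 shares of 126,000: Maeve takes 126,000; Carmen's 126,000 share passes to Carmen's issue.
Carmen's share (126,000) is divided into 2 shares of 63,000: Gita and Petra each take 63,000.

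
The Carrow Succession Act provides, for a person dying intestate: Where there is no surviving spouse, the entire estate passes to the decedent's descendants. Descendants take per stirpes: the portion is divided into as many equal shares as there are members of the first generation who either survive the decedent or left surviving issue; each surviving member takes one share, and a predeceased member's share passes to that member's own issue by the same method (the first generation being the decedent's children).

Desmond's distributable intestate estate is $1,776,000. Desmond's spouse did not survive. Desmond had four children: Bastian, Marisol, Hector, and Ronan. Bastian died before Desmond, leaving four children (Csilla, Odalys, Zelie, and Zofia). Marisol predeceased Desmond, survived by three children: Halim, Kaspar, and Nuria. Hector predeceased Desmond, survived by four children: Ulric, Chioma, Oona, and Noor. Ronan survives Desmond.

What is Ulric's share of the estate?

The entire $1,776,000 passes to the descendants.
That amount ($1,776,000) is divided into 4 shares of $444,000: Ronan takes $444,000; Bastian's $444,000 share passes to Bastian's issue; Marisol's $444,000 share passes to Marisol's issue; Hector's $444,000 share passes to Hector's issue.
Bastian's share ($444,000) is divided into 4 shares of $111,000: Csilla, Odalys, Zelie, and Zofia each take $111,000.
Marisol's share ($444,000) is divided into 3 shares of $148,000: Halim, Kaspar, and Nuria each take $148,000.
Hector's share ($444,000) is divided into 4 shares of $111,000: Ulric, Chioma, Oona, and Noor each take $111,000.

Ulric receives $111,000.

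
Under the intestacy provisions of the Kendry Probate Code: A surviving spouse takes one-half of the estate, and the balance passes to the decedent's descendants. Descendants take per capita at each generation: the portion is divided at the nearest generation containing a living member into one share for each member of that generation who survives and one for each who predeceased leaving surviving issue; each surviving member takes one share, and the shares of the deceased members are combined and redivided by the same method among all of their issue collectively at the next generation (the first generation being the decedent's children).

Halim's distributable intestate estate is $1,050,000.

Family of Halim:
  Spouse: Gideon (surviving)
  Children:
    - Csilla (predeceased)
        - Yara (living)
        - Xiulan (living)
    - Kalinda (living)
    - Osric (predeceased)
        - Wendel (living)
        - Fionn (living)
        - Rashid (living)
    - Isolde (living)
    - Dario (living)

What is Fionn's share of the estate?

Gideon takes one-half of $1,050,000 = $525,000. The remaining $525,000 passes to the descendants.
The descendants' portion ($525,000) is divided at the children's generation into 5 shares of $105,000. Kalinda, Isolde, and Dario each take $105,000. The 2 shares of the deceased (Csilla and Osric) are combined into a pool of $210,000.
That pool ($210,000) is divided at the grandchildren's generation equally among Yara, Xiulan, Wendel, Fionn, and Rashid: $42,000 each.

Fionn receives $42,000.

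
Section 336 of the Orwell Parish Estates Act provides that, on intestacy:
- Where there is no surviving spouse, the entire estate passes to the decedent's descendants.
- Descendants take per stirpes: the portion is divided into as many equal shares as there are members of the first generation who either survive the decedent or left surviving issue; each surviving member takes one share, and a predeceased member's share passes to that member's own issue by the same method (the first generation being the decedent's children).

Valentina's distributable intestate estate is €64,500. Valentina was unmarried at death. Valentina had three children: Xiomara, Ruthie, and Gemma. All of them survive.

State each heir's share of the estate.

Xiomara: €21,500; Ruthie: €21,500; Gemma: €21,500

The entire €64,500 passes to the descendants.
That amount (€64,500) is divided into 3 shares of €21,500: Xiomara, Ruthie, and Gemma each take €21,500.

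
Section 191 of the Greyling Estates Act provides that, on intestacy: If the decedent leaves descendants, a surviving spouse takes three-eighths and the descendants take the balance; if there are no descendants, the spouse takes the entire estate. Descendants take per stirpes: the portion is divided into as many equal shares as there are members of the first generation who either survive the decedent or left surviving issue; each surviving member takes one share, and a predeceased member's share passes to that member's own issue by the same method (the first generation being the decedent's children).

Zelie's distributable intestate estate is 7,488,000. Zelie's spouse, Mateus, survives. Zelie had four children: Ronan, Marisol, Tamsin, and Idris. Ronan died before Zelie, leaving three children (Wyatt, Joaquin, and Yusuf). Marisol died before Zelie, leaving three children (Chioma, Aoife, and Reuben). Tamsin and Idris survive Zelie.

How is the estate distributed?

Mateus takes three-eighths of 7,488,000 = 2,808,000. The remaining 4,680,000 passes to the descendants.
The descendants' portion (4,680,000) is divided into 4 shares of 1,170,000: Tamsin and Idris each take 1,170,000; Ronan's 1,170,000 share passes to Ronan's issue; Marisol's 1,170,000 share passes to Marisol's issue.
Ronan's share (1,170,000) is divided into 3 shares of 390,000: Wyatt, Joaquin, and Yusuf each take 390,000.
Marisol's share (1,170,000) is divided into 3 shares of 390,000: Chioma, Aoife, and Reuben each take 390,000.

Mateus: 2,808,000; Wyatt: 390,000; Joaquin: 390,000; Yusuf: 390,000; Chioma: 390,000; Aoife: 390,000; Reuben: 390,000; Tamsin: 1,170,000; Idris: 1,170,000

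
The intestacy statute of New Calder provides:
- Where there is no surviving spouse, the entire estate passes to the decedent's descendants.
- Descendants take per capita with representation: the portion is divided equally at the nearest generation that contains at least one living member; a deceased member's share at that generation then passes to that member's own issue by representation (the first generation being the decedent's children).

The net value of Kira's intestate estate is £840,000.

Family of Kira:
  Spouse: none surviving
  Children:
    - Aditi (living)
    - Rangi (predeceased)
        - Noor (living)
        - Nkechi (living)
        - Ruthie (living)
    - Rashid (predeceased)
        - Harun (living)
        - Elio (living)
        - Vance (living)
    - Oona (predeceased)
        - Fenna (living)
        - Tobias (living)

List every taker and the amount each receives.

Aditi: £210,000; Noor: £70,000; Nkechi: £70,000; Ruthie: £70,000; Harun: £70,000; Elio: £70,000; Vance: £70,000; Fenna: £105,000; Tobias: £105,000

The entire £840,000 passes to the descendants.
That amount (£840,000) is divided into 4 shares of £210,000: Aditi takes £210,000; Rangi's £210,000 share passes to Rangi's issue; Rashid's £210,000 share passes to Rashid's issue; Oona's £210,000 share passes to Oona's issue.
Rangi's share (£210,000) is divided into 3 shares of £70,000: Noor, Nkechi, and Ruthie each take £70,000.
Rashid's share (£210,000) is divided into 3 shares of £70,000: Harun, Elio, and Vance each take £70,000.
Oona's share (£210,000) is divided into 2 shares of £105,000: Fenna and Tobias each take £105,000.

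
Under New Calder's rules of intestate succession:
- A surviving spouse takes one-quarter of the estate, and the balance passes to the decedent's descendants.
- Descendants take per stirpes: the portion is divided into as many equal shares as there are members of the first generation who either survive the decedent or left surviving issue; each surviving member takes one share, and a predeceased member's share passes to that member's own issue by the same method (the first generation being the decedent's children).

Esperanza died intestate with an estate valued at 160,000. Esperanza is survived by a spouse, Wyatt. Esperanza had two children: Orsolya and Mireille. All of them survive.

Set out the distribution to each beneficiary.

Wyatt: 40,000; Orsolya: 60,000; Mireille: 60,000

Wyatt takes one-quarter of 160,000 = 40,000. The remaining 120,000 passes to the descendants.
The descendants' portion (120,000) is divided into 2 shares of 60,000: Orsolya and Mireille each take 60,000.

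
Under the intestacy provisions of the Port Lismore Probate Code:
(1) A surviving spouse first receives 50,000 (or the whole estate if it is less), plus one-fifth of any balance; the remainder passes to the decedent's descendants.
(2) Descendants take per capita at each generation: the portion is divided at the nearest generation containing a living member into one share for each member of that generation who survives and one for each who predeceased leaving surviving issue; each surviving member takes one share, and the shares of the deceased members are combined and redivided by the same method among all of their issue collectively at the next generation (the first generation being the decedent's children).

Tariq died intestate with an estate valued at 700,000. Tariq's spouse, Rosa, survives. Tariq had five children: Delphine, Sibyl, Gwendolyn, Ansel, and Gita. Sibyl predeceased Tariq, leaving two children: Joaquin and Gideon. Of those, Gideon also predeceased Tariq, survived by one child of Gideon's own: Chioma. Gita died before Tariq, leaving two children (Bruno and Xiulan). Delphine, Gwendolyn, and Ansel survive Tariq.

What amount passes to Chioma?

Rosa first takes 50,000, leaving a balance of 650,000. Rosa then takes one-fifth of the balance (130,000), for a total of 180,000. The remaining 520,000 passes to the descendants.
The descendants' portion (520,000) is divided at the children's generation into 5 shares of 104,000. Delphine, Gwendolyn, and Ansel each take 104,000. The 2 shares of the deceased (Sibyl and Gita) are combined into a pool of 208,000.
That pool (208,000) is divided at the grandchildren's generation into 4 shares of 52,000. Joaquin, Bruno, and Xiulan each take 52,000. The remaining share for the deceased Gideon (52,000) is carried to the next generation.
That pool (52,000) passes entirely to Chioma, the sole taker at the great-grandchildren's generation.

Chioma receives 52,000.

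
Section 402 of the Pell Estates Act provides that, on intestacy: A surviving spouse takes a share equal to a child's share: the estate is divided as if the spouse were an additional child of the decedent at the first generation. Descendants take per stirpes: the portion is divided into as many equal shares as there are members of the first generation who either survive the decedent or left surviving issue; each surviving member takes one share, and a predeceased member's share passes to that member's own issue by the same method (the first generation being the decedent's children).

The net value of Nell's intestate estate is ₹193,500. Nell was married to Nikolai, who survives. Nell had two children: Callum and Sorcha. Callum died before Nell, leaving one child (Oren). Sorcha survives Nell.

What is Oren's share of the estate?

The spouse counts as an additional share at the children's level, so there are 3 primary shares of ₹64,500. Nikolai takes one such share (₹64,500).
The children's combined portion (₹129,000) is divided into 2 shares of ₹64,500: Sorcha takes ₹64,500; Callum's ₹64,500 share passes to Callum's issue.
Callum's share (₹64,500) passes entirely to Oren.

Oren receives ₹64,500.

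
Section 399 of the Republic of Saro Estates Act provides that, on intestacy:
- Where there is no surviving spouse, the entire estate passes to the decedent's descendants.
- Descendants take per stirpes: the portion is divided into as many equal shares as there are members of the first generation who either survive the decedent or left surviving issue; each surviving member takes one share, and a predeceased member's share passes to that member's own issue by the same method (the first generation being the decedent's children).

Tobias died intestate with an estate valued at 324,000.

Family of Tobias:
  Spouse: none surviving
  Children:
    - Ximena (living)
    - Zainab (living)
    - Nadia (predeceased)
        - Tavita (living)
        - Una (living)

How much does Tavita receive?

Tavita receives 54,000.

The entire 324,000 passes to the descendants.
That amount (324,000) is divided into 3 shares of 108,000: Ximena and Zainab each take 108,000; Nadia's 108,000 share passes to Nadia's issue.
Nadia's share (108,000) is divided into 2 shares of 54,000: Tavita and Una each take 54,000.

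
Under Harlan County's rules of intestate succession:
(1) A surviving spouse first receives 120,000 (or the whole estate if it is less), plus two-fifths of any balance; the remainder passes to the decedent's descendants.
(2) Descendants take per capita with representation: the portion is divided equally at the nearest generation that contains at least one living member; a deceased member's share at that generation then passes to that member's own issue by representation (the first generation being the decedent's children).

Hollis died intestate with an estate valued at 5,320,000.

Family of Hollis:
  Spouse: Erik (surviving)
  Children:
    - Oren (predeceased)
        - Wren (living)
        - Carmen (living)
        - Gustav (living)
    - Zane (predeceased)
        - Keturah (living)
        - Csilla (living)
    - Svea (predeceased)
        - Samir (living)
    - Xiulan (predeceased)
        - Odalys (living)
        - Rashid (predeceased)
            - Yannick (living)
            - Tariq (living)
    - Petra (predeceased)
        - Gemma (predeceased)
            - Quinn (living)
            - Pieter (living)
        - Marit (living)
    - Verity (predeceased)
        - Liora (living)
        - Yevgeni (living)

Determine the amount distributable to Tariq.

Erik first takes 120,000, leaving a balance of 5,200,000. Erik then takes two-fifths of the balance (2,080,000), for a total of 2,200,000. The remaining 3,120,000 passes to the descendants.
No child survives, so the initial division is made at the grandchildren's generation.
The descendants' portion (3,120,000) is divided into 12 shares of 260,000: Wren, Carmen, Gustav, Keturah, Csilla, Samir, Odalys, Marit, Liora, and Yevgeni each take 260,000; Rashid's 260,000 share passes to Rashid's issue; Gemma's 260,000 share passes to Gemma's issue.
Rashid's share (260,000) is divided into 2 shares of 130,000: Yannick and Tariq each take 130,000.
Gemma's share (260,000) is divided into 2 shares of 130,000: Quinn and Pieter each take 130,000.

Tariq receives 130,000.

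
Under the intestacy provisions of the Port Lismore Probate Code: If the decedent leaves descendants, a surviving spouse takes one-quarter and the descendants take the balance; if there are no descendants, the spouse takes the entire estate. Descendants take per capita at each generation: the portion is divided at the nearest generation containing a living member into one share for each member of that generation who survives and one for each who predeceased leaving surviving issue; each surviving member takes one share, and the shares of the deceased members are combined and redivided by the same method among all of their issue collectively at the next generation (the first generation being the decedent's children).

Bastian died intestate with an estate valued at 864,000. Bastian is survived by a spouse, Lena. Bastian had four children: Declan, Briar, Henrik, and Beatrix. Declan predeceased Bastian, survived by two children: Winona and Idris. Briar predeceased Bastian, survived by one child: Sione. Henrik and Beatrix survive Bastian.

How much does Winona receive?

Lena takes one-quarter of 864,000 = 216,000. The remaining 648,000 passes to the descendants.
The descendants' portion (648,000) is divided at the children's generation into 4 shares of 162,000. Henrik and Beatrix each take 162,000. The 2 shares of the deceased (Declan and Briar) are combined into a pool of 324,000.
That pool (324,000) is divided at the grandchildren's generation equally among Winona, Idris, and Sione: 108,000 each.

Winona receives 108,000.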